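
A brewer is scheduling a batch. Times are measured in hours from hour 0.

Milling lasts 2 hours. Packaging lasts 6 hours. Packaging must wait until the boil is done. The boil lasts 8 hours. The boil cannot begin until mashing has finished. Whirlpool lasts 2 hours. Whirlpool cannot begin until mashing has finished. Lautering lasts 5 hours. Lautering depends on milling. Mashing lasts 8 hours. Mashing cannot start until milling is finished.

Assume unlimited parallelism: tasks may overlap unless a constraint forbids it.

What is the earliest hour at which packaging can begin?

18

Milling can start immediately at hour 0; it finishes at hour 2.
After milling (finishes hour 2), mashing can start at hour 2 and finishes at hour 10.
After mashing (finishes hour 10), the boil can start at hour 10 and finishes at hour 18.
Packaging waits on the boil (finishes hour 18), so the earliest it can start is hour 18.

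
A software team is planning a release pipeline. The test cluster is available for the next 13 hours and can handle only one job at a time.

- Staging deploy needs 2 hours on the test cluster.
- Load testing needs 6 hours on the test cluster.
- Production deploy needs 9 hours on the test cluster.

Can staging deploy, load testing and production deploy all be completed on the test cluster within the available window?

Running back to back, the jobs need 2 + 6 + 9 = 17 hours on the test cluster.
Since 17 > 13, they cannot all fit.

No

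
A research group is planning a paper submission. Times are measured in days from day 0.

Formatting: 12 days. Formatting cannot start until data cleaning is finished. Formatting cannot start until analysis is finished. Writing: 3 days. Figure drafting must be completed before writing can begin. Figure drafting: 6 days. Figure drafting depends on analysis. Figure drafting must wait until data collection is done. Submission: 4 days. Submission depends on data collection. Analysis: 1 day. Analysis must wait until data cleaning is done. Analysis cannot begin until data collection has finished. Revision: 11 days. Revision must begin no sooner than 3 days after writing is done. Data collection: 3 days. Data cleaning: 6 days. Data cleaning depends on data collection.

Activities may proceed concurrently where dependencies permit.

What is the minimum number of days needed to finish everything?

Data collection can start immediately at day 0; it finishes at day 3.
After data collection (finishes day 3), submission can start at day 3 and finishes at day 7.
Data cleaning waits on data collection (finishes day 3), so it starts at day 3 and finishes at 3 + 6 = day 9.
Analysis has to wait for data cleaning (finishes day 9); data collection (finishes day 3). The latest of these is day 9, so analysis runs day 9 to 9 + 1 = day 10.
Formatting cannot start until data cleaning (finishes day 9); analysis (finishes day 10). The controlling bound is day 10, so formatting finishes at 10 + 12 = day 22.
Figure drafting cannot start until analysis (finishes day 10); data collection (finishes day 3). The controlling bound is day 10, so figure drafting finishes at 10 + 6 = day 16.
Writing cannot begin until figure drafting (finishes day 16). It runs from day 16 to 16 + 3 = day 19.
Revision waits on writing (finishes day 19, plus 3-day gap → day 22), so it starts at day 22 and finishes at 22 + 11 = day 33.
All tasks are finished once the last one completes. Finish times: Data collection at 3, Data cleaning at 9, Analysis at 10, Figure drafting at 16, Writing at 19, Revision at 33, Formatting at 22, Submission at 7. The latest is day 33.

33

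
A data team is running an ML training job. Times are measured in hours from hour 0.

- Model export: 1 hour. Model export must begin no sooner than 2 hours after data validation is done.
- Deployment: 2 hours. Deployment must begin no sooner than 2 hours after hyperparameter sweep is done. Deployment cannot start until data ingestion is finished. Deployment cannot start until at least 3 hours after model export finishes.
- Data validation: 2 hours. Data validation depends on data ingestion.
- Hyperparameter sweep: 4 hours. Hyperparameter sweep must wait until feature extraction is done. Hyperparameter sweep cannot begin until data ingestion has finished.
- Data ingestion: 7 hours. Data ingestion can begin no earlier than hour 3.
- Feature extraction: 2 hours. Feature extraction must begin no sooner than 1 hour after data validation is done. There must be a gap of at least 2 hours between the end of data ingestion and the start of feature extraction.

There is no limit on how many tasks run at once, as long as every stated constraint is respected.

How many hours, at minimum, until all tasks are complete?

23

Data ingestion cannot begin until its own release at hour 3. It runs from hour 3 to 3 + 7 = hour 10.
After data ingestion (finishes hour 10), data validation can start at hour 10 and finishes at hour 12.
Model export cannot begin until data validation (finishes hour 12, plus 2-hour gap → hour 14). It runs from hour 14 to 14 + 1 = hour 15.
For feature extraction: data validation (finishes hour 12, plus 1-hour gap → hour 13); data ingestion (finishes hour 10, plus 2-hour gap → hour 12). Taking the maximum gives a start of hour 13, and it finishes at 13 + 2 = hour 15.
Hyperparameter sweep has to wait for feature extraction (finishes hour 15); data ingestion (finishes hour 10). The latest of these is hour 15, so hyperparameter sweep runs hour 15 to 15 + 4 = hour 19.
For deployment: hyperparameter sweep (finishes hour 19, plus 2-hour gap → hour 21); data ingestion (finishes hour 10); model export (finishes hour 15, plus 3-hour gap → hour 18). Taking the maximum gives a start of hour 21, and it finishes at 21 + 2 = hour 23.
All tasks are finished once the last one completes. Finish times: Data ingestion at 10, Data validation at 12, Feature extraction at 15, Hyperparameter sweep at 19, Model export at 15, Deployment at 23. The latest is hour 23.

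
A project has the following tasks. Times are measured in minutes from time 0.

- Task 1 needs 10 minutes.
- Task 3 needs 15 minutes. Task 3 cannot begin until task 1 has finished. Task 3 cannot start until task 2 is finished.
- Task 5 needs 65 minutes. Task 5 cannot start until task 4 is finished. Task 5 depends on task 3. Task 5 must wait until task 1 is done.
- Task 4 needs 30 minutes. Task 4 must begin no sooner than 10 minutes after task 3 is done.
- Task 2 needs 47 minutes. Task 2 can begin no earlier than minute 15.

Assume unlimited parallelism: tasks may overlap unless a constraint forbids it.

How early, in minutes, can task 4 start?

Task 2 cannot begin until its own release at minute 15. It runs from minute 15 to 15 + 47 = minute 62.
Task 1 has no prerequisites, so it starts at minute 0 and finishes at minute 10.
Task 3 cannot start until task 1 (finishes minute 10); task 2 (finishes minute 62). The controlling bound is minute 62, so task 3 finishes at 62 + 15 = minute 77.
Task 4 waits on task 3 (finishes minute 77, plus 10-minute gap → minute 87), so the earliest it can start is minute 87.

87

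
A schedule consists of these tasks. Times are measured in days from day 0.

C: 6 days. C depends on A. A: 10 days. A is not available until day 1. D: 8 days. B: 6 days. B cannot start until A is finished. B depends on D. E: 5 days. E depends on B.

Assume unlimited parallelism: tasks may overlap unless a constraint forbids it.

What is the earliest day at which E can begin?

D can start immediately at day 0; it finishes at day 8.
A waits on its own release at day 1, so it starts at day 1 and finishes at 1 + 10 = day 11.
For B: A (finishes day 11); D (finishes day 8). Taking the maximum gives a start of day 11, and it finishes at 11 + 6 = day 17.
E waits on B (finishes day 17), so the earliest it can start is day 17.

17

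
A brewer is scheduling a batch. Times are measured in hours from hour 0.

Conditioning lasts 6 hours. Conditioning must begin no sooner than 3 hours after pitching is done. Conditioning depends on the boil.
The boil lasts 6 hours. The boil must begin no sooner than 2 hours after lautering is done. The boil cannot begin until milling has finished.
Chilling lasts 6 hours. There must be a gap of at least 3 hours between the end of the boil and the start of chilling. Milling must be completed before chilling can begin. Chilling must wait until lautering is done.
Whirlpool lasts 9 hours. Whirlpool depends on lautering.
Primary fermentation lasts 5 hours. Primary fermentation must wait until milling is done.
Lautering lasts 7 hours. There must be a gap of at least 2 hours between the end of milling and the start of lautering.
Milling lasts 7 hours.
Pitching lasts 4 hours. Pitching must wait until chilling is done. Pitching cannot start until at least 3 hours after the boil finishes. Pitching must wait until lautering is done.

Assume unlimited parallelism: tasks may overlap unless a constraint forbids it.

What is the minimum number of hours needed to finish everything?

46

Milling can start immediately at hour 0; it finishes at hour 7.
Primary fermentation waits on milling (finishes hour 7), so it starts at hour 7 and finishes at 7 + 5 = hour 12.
Lautering waits on milling (finishes hour 7, plus 2-hour gap → hour 9), so it starts at hour 9 and finishes at 9 + 7 = hour 16.
Whirlpool waits on lautering (finishes hour 16), so it starts at hour 16 and finishes at 16 + 9 = hour 25.
The boil cannot start until lautering (finishes hour 16, plus 2-hour gap → hour 18); milling (finishes hour 7). The controlling bound is hour 18, so the boil finishes at 18 + 6 = hour 24.
Chilling cannot start until the boil (finishes hour 24, plus 3-hour gap → hour 27); milling (finishes hour 7); lautering (finishes hour 16). The controlling bound is hour 27, so chilling finishes at 27 + 6 = hour 33.
Pitching has to wait for chilling (finishes hour 33); the boil (finishes hour 24, plus 3-hour gap → hour 27); lautering (finishes hour 16). The latest of these is hour 33, so pitching runs hour 33 to 33 + 4 = hour 37.
For conditioning: pitching (finishes hour 37, plus 3-hour gap → hour 40); the boil (finishes hour 24). Taking the maximum gives a start of hour 40, and it finishes at 40 + 6 = hour 46.
All tasks are finished once the last one completes. Finish times: Milling at 7, Lautering at 16, The boil at 24, Whirlpool at 25, Chilling at 33, Pitching at 37, Primary fermentation at 12, Conditioning at 46. The latest is hour 46.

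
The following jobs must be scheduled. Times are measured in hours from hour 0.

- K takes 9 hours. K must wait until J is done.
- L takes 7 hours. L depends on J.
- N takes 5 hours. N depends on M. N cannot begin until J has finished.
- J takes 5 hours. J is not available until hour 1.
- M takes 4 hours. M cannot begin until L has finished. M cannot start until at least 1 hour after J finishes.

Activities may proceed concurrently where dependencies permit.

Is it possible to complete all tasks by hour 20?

No

J waits on its own release at hour 1, so it starts at hour 1 and finishes at 1 + 5 = hour 6.
L cannot begin until J (finishes hour 6). It runs from hour 6 to 6 + 7 = hour 13.
M has to wait for L (finishes hour 13); J (finishes hour 6, plus 1-hour gap → hour 7). The latest of these is hour 13, so M runs hour 13 to 13 + 4 = hour 17.
N cannot start until M (finishes hour 17); J (finishes hour 6). The controlling bound is hour 17, so N finishes at 17 + 5 = hour 22.
After J (finishes hour 6), K can start at hour 6 and finishes at hour 15.
The earliest everything can be done is hour 22, which is after the deadline of 20, so it is not possible.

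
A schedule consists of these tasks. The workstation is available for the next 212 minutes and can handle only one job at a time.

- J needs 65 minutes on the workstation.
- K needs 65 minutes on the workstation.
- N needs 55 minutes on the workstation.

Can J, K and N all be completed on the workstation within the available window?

Running back to back, the jobs need 65 + 65 + 55 = 185 minutes on the workstation.
Since 185 ≤ 212, they fit within the window.

Yes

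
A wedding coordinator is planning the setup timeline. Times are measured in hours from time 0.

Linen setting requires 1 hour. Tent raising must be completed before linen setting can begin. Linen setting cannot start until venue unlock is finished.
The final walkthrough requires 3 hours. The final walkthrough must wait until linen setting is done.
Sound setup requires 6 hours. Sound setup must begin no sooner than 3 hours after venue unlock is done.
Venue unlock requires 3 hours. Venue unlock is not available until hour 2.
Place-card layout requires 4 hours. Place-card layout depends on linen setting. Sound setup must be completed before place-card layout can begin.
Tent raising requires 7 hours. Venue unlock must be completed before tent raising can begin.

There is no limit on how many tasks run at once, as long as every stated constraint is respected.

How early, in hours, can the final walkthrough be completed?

Venue unlock waits on its own release at hour 2, so it starts at hour 2 and finishes at 2 + 3 = hour 5.
After venue unlock (finishes hour 5), tent raising can start at hour 5 and finishes at hour 12.
For linen setting: tent raising (finishes hour 12); venue unlock (finishes hour 5). Taking the maximum gives a start of hour 12, and it finishes at 12 + 1 = hour 13.
After linen setting (finishes hour 13), the final walkthrough can start at hour 13 and finishes at hour 16.

16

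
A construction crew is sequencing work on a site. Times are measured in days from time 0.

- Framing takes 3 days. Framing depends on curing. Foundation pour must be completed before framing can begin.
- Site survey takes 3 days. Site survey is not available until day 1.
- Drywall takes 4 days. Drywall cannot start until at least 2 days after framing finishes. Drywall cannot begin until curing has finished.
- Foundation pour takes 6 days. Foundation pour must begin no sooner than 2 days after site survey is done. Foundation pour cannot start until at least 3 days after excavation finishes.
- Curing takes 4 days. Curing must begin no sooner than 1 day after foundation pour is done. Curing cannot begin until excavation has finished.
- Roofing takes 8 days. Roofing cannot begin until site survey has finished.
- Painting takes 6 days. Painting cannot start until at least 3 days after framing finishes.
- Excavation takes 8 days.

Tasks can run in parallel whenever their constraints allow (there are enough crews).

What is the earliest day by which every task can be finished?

Excavation can start immediately at day 0; it finishes at day 8.
Site survey cannot begin until its own release at day 1. It runs from day 1 to 1 + 3 = day 4.
After site survey (finishes day 4), roofing can start at day 4 and finishes at day 12.
Foundation pour cannot start until site survey (finishes day 4, plus 2-day gap → day 6); excavation (finishes day 8, plus 3-day gap → day 11). The controlling bound is day 11, so foundation pour finishes at 11 + 6 = day 17.
Curing needs all of foundation pour (finishes day 17, plus 1-day gap → day 18); excavation (finishes day 8). That puts its earliest start at day 18; it finishes at 18 + 4 = day 22.
For framing: curing (finishes day 22); foundation pour (finishes day 17). Taking the maximum gives a start of day 22, and it finishes at 22 + 3 = day 25.
Painting waits on framing (finishes day 25, plus 3-day gap → day 28), so it starts at day 28 and finishes at 28 + 6 = day 34.
Drywall cannot start until framing (finishes day 25, plus 2-day gap → day 27); curing (finishes day 22). The controlling bound is day 27, so drywall finishes at 27 + 4 = day 31.
All tasks are finished once the last one completes. Finish times: Site survey at 4, Excavation at 8, Foundation pour at 17, Curing at 22, Framing at 25, Roofing at 12, Drywall at 31, Painting at 34. The latest is day 34.

34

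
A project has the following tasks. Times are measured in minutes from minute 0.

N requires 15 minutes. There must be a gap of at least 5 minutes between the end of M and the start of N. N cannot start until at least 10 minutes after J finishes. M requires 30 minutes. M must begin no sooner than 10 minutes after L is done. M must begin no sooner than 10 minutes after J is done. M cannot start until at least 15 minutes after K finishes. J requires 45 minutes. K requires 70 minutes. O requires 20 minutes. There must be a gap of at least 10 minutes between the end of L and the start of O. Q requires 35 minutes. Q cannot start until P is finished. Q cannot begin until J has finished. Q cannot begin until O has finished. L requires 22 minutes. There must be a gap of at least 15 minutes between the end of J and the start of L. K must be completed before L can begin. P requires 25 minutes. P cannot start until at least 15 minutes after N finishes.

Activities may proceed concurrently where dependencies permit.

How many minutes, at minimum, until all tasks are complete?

Nothing blocks K, so it runs from minute 0 to minute 70.
Nothing blocks J, so it runs from minute 0 to minute 45.
For L: J (finishes minute 45, plus 15-minute gap → minute 60); K (finishes minute 70). Taking the maximum gives a start of minute 70, and it finishes at 70 + 22 = minute 92.
After L (finishes minute 92, plus 10-minute gap → minute 102), O can start at minute 102 and finishes at minute 122.
M needs all of L (finishes minute 92, plus 10-minute gap → minute 102); J (finishes minute 45, plus 10-minute gap → minute 55); K (finishes minute 70, plus 15-minute gap → minute 85). That puts its earliest start at minute 102; it finishes at 102 + 30 = minute 132.
N has to wait for M (finishes minute 132, plus 5-minute gap → minute 137); J (finishes minute 45, plus 10-minute gap → minute 55). The latest of these is minute 137, so N runs minute 137 to 137 + 15 = minute 152.
P cannot begin until N (finishes minute 152, plus 15-minute gap → minute 167). It runs from minute 167 to 167 + 25 = minute 192.
Q cannot start until P (finishes minute 192); J (finishes minute 45); O (finishes minute 122). The controlling bound is minute 192, so Q finishes at 192 + 35 = minute 227.
All tasks are finished once the last one completes. Finish times: J at 45, K at 70, L at 92, M at 132, N at 152, O at 122, P at 192, Q at 227. The latest is minute 227.

227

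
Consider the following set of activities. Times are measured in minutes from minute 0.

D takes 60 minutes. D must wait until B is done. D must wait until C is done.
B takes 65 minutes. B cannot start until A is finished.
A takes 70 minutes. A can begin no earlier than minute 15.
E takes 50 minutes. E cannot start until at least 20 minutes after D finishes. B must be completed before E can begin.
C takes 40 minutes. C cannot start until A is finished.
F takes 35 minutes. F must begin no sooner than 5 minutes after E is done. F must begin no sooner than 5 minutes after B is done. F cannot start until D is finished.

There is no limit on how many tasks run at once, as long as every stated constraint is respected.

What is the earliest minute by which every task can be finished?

320

A cannot begin until its own release at minute 15. It runs from minute 15 to 15 + 70 = minute 85.
After A (finishes minute 85), C can start at minute 85 and finishes at minute 125.
B waits on A (finishes minute 85), so it starts at minute 85 and finishes at 85 + 65 = minute 150.
For D: B (finishes minute 150); C (finishes minute 125). Taking the maximum gives a start of minute 150, and it finishes at 150 + 60 = minute 210.
For E: D (finishes minute 210, plus 20-minute gap → minute 230); B (finishes minute 150). Taking the maximum gives a start of minute 230, and it finishes at 230 + 50 = minute 280.
For F: E (finishes minute 280, plus 5-minute gap → minute 285); B (finishes minute 150, plus 5-minute gap → minute 155); D (finishes minute 210). Taking the maximum gives a start of minute 285, and it finishes at 285 + 35 = minute 320.
All tasks are finished once the last one completes. Finish times: A at 85, B at 150, C at 125, D at 210, E at 280, F at 320. The latest is minute 320.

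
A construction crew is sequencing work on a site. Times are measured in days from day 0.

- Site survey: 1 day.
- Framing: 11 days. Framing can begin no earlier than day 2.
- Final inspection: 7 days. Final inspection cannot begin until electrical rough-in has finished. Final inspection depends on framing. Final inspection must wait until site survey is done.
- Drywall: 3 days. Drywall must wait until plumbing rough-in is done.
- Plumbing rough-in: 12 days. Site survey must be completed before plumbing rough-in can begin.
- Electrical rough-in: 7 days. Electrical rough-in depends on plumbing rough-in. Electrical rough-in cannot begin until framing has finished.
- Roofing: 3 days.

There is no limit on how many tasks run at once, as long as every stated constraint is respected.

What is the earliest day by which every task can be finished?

Roofing has no prerequisites, so it starts at day 0 and finishes at day 3.
Framing waits on its own release at day 2, so it starts at day 2 and finishes at 2 + 11 = day 13.
Site survey can start immediately at day 0; it finishes at day 1.
After site survey (finishes day 1), plumbing rough-in can start at day 1 and finishes at day 13.
Drywall cannot begin until plumbing rough-in (finishes day 13). It runs from day 13 to 13 + 3 = day 16.
For electrical rough-in: plumbing rough-in (finishes day 13); framing (finishes day 13). Taking the maximum gives a start of day 13, and it finishes at 13 + 7 = day 20.
For final inspection: electrical rough-in (finishes day 20); framing (finishes day 13); site survey (finishes day 1). Taking the maximum gives a start of day 20, and it finishes at 20 + 7 = day 27.
All tasks are finished once the last one completes. Finish times: Site survey at 1, Framing at 13, Roofing at 3, Plumbing rough-in at 13, Electrical rough-in at 20, Drywall at 16, Final inspection at 27. The latest is day 27.

27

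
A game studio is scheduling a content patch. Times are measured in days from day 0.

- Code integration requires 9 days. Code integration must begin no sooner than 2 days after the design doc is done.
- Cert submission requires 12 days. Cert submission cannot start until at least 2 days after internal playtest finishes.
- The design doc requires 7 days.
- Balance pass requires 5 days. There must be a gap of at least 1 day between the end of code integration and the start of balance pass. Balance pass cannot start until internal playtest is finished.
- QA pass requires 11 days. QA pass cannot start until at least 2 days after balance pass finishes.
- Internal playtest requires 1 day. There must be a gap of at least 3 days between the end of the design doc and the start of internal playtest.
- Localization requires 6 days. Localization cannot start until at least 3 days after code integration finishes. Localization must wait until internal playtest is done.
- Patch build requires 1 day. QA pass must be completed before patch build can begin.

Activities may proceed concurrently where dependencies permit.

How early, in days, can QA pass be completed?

37

The design doc has no prerequisites, so it starts at day 0 and finishes at day 7.
Internal playtest waits on the design doc (finishes day 7, plus 3-day gap → day 10), so it starts at day 10 and finishes at 10 + 1 = day 11.
After the design doc (finishes day 7, plus 2-day gap → day 9), code integration can start at day 9 and finishes at day 18.
Balance pass cannot start until code integration (finishes day 18, plus 1-day gap → day 19); internal playtest (finishes day 11). The controlling bound is day 19, so balance pass finishes at 19 + 5 = day 24.
QA pass waits on balance pass (finishes day 24, plus 2-day gap → day 26), so it starts at day 26 and finishes at 26 + 11 = day 37.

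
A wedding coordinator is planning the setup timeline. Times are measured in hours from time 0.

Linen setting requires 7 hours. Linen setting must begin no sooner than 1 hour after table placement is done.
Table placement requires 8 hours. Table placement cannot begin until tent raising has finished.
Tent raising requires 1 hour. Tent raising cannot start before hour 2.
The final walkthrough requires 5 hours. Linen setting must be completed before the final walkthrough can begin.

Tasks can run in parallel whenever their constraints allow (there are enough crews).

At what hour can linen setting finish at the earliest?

19

Tent raising cannot begin until its own release at hour 2. It runs from hour 2 to 2 + 1 = hour 3.
Table placement cannot begin until tent raising (finishes hour 3). It runs from hour 3 to 3 + 8 = hour 11.
Linen setting waits on table placement (finishes hour 11, plus 1-hour gap → hour 12), so it starts at hour 12 and finishes at 12 + 7 = hour 19.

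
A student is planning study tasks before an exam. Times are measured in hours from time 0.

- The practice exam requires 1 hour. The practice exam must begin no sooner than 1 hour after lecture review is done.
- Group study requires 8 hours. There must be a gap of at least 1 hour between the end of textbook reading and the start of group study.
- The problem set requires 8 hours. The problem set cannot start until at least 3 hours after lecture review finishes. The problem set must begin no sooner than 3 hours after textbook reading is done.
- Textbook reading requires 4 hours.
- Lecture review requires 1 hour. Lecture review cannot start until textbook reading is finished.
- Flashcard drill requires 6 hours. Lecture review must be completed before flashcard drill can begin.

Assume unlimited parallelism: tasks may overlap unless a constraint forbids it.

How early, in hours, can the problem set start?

Nothing blocks textbook reading, so it runs from hour 0 to hour 4.
Lecture review cannot begin until textbook reading (finishes hour 4). It runs from hour 4 to 4 + 1 = hour 5.
The problem set waits on lecture review (finishes hour 5, plus 3-hour gap → hour 8); textbook reading (finishes hour 4, plus 3-hour gap → hour 7). The latest of these is hour 8, which is the earliest the problem set can start.

8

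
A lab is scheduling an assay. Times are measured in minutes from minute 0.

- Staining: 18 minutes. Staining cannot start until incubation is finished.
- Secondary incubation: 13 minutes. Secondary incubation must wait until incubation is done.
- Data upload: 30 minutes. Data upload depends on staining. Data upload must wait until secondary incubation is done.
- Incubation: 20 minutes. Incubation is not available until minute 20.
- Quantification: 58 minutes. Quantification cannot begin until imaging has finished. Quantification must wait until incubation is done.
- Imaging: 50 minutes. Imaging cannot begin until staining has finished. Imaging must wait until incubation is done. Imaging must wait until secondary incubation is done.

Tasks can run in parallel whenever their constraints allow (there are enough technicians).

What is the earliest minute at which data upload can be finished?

Incubation cannot begin until its own release at minute 20. It runs from minute 20 to 20 + 20 = minute 40.
Secondary incubation waits on incubation (finishes minute 40), so it starts at minute 40 and finishes at 40 + 13 = minute 53.
Staining cannot begin until incubation (finishes minute 40). It runs from minute 40 to 40 + 18 = minute 58.
For data upload: staining (finishes minute 58); secondary incubation (finishes minute 53). Taking the maximum gives a start of minute 58, and it finishes at 58 + 30 = minute 88.

88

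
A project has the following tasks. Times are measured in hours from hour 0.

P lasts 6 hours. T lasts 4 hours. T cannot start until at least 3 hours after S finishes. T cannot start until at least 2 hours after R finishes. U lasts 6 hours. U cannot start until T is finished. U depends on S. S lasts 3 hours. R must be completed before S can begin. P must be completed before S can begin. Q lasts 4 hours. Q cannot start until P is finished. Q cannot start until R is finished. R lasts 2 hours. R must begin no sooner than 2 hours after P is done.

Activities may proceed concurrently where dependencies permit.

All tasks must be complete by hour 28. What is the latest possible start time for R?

Nothing follows Q; the deadline of hour 28 is its only limit. It must start by 28 − 4 = hour 24.
U must finish by hour 28; it takes 6 hours, so it must start by 28 − 6 = hour 22.
T feeds into U (must start by hour 22); so T must finish by hour 22 and therefore start by hour 18.
For S: T (must start by hour 18, minus 3-hour gap → hour 15); U (must start by hour 22). The most restrictive is hour 15; with a 3-hour duration, S must start by hour 12.
R feeds Q (must start by hour 24); S (must start by hour 12); T (must start by hour 18, minus 2-hour gap → hour 16). Taking the minimum, R must finish by hour 12 and start by 12 − 2 = hour 10.

10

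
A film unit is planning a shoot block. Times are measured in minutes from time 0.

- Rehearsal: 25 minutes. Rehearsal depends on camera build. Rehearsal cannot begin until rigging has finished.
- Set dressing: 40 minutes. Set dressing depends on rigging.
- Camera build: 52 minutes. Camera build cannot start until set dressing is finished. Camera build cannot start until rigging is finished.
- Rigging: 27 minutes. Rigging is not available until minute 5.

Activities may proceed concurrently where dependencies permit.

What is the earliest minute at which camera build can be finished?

Rigging cannot begin until its own release at minute 5. It runs from minute 5 to 5 + 27 = minute 32.
Set dressing waits on rigging (finishes minute 32), so it starts at minute 32 and finishes at 32 + 40 = minute 72.
Camera build needs all of set dressing (finishes minute 72); rigging (finishes minute 32). That puts its earliest start at minute 72; it finishes at 72 + 52 = minute 124.

124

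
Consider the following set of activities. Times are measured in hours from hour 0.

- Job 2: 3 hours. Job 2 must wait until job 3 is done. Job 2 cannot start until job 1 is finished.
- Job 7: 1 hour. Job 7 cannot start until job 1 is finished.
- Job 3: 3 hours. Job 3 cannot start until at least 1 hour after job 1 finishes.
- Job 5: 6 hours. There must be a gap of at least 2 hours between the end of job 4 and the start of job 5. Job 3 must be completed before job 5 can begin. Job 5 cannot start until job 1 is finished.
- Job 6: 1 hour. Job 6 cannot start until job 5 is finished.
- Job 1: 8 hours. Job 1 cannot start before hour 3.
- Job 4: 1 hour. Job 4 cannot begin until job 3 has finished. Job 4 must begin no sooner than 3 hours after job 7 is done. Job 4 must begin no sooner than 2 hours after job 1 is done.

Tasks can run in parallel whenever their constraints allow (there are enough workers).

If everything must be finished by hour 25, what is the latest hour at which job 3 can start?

12

Nothing follows job 2; the deadline of hour 25 is its only limit. It must start by 25 − 3 = hour 22.
Job 6 must finish by hour 25; it takes 1 hour, so it must start by 25 − 1 = hour 24.
Job 5 must finish before job 6 (must start by hour 24). With a 6-hour duration, job 5 must start by 24 − 6 = hour 18.
Since job 5 (must start by hour 18, minus 2-hour gap → hour 16) depends on it, job 4 must finish by hour 16. Backing off its 1-hour duration gives a latest start of hour 15.
For job 3: job 2 (must start by hour 22); job 4 (must start by hour 15); job 5 (must start by hour 18). The most restrictive is hour 15; with a 3-hour duration, job 3 must start by hour 12.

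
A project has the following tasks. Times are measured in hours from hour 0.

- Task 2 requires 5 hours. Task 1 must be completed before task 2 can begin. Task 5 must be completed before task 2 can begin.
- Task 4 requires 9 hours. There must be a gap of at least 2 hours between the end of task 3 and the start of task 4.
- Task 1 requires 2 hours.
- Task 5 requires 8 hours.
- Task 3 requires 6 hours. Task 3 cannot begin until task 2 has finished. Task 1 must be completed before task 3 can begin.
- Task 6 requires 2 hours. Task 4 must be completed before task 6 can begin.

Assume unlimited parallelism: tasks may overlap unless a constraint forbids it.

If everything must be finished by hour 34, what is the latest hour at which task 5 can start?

Task 6 must finish by hour 34; it takes 2 hours, so it must start by 34 − 2 = hour 32.
Task 4 feeds into task 6 (must start by hour 32); so task 4 must finish by hour 32 and therefore start by hour 23.
Task 3 has to be done before task 4 (must start by hour 23, minus 2-hour gap → hour 21). That means finishing by hour 21, i.e. starting by 21 − 6 = hour 15.
Task 2 feeds into task 3 (must start by hour 15); so task 2 must finish by hour 15 and therefore start by hour 10.
Task 5 feeds into task 2 (must start by hour 10); so task 5 must finish by hour 10 and therefore start by hour 2.

2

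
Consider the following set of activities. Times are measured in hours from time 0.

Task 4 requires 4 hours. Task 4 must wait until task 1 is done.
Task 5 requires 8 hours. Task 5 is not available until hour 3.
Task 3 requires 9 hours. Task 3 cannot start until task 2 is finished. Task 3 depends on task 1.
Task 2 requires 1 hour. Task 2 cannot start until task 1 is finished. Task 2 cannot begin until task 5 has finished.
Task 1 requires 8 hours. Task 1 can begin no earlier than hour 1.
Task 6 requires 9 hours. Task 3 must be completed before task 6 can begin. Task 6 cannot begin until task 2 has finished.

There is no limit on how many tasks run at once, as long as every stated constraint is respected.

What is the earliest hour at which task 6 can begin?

Task 5 cannot begin until its own release at hour 3. It runs from hour 3 to 3 + 8 = hour 11.
Task 1 waits on its own release at hour 1, so it starts at hour 1 and finishes at 1 + 8 = hour 9.
Task 2 needs all of task 1 (finishes hour 9); task 5 (finishes hour 11). That puts its earliest start at hour 11; it finishes at 11 + 1 = hour 12.
For task 3: task 2 (finishes hour 12); task 1 (finishes hour 9). Taking the maximum gives a start of hour 12, and it finishes at 12 + 9 = hour 21.
Task 6 waits on task 3 (finishes hour 21); task 2 (finishes hour 12). The latest of these is hour 21, which is the earliest task 6 can start.

21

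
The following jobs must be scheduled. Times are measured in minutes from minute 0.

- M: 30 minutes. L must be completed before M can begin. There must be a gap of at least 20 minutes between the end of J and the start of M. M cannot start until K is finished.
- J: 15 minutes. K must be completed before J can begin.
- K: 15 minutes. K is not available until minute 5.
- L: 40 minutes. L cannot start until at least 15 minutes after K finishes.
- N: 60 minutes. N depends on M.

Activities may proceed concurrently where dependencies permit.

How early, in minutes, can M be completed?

After its own release at minute 5, K can start at minute 5 and finishes at minute 20.
After K (finishes minute 20, plus 15-minute gap → minute 35), L can start at minute 35 and finishes at minute 75.
After K (finishes minute 20), J can start at minute 20 and finishes at minute 35.
M has to wait for L (finishes minute 75); J (finishes minute 35, plus 20-minute gap → minute 55); K (finishes minute 20). The latest of these is minute 75, so M runs minute 75 to 75 + 30 = minute 105.

105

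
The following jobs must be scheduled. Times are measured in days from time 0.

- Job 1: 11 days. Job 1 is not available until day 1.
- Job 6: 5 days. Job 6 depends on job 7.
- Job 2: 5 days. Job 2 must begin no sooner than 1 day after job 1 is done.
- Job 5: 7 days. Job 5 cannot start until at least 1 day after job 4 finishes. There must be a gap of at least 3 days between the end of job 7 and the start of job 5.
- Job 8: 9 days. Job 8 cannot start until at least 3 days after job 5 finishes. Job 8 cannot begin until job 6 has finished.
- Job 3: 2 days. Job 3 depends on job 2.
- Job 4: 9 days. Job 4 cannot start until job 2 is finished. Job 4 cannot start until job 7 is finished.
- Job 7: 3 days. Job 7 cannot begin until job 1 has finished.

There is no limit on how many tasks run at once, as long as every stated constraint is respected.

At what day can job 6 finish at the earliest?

Job 1 waits on its own release at day 1, so it starts at day 1 and finishes at 1 + 11 = day 12.
Job 7 waits on job 1 (finishes day 12), so it starts at day 12 and finishes at 12 + 3 = day 15.
Job 6 cannot begin until job 7 (finishes day 15). It runs from day 15 to 15 + 5 = day 20.

20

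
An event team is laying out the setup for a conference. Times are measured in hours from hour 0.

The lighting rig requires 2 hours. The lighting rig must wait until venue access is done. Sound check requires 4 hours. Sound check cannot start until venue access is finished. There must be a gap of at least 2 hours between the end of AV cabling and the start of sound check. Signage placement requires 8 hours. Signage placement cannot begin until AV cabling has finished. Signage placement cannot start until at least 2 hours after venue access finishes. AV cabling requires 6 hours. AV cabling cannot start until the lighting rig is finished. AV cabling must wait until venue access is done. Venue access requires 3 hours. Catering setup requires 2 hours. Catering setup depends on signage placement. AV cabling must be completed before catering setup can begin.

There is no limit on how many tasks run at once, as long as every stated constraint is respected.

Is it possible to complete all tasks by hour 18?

No

Venue access has no prerequisites, so it starts at hour 0 and finishes at hour 3.
The lighting rig waits on venue access (finishes hour 3), so it starts at hour 3 and finishes at 3 + 2 = hour 5.
AV cabling cannot start until the lighting rig (finishes hour 5); venue access (finishes hour 3). The controlling bound is hour 5, so AV cabling finishes at 5 + 6 = hour 11.
For sound check: venue access (finishes hour 3); AV cabling (finishes hour 11, plus 2-hour gap → hour 13). Taking the maximum gives a start of hour 13, and it finishes at 13 + 4 = hour 17.
Signage placement has to wait for AV cabling (finishes hour 11); venue access (finishes hour 3, plus 2-hour gap → hour 5). The latest of these is hour 11, so signage placement runs hour 11 to 11 + 8 = hour 19.
Catering setup cannot start until signage placement (finishes hour 19); AV cabling (finishes hour 11). The controlling bound is hour 19, so catering setup finishes at 19 + 2 = hour 21.
The earliest everything can be done is hour 21, which is after the deadline of 18, so it is not possible.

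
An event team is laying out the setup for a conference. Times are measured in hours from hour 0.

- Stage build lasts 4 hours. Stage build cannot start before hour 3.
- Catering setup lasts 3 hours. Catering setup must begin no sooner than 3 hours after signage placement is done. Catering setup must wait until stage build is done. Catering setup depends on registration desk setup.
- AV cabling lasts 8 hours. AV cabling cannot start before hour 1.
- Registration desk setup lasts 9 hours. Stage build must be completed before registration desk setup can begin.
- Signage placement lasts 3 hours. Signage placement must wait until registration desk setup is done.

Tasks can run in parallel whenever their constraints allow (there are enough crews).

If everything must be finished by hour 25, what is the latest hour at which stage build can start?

3

To finish by hour 25, catering setup (duration 3) must start no later than hour 22.
Signage placement must finish before catering setup (must start by hour 22, minus 3-hour gap → hour 19). With a 3-hour duration, signage placement must start by 19 − 3 = hour 16.
For registration desk setup: signage placement (must start by hour 16); catering setup (must start by hour 22). The most restrictive is hour 16; with a 9-hour duration, registration desk setup must start by hour 7.
Stage build must finish in time for registration desk setup (must start by hour 7); catering setup (must start by hour 22). The tightest is hour 7, so stage build must start by 7 − 4 = hour 3.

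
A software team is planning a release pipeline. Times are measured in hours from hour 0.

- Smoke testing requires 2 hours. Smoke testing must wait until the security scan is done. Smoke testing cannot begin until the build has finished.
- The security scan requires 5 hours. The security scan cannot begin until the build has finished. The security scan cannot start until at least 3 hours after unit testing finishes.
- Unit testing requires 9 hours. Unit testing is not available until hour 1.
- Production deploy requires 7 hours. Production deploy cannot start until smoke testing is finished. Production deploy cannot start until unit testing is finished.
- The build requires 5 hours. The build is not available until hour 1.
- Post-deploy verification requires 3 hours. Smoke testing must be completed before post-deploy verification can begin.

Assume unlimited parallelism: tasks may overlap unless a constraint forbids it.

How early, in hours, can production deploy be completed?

Unit testing waits on its own release at hour 1, so it starts at hour 1 and finishes at 1 + 9 = hour 10.
The build waits on its own release at hour 1, so it starts at hour 1 and finishes at 1 + 5 = hour 6.
The security scan cannot start until the build (finishes hour 6); unit testing (finishes hour 10, plus 3-hour gap → hour 13). The controlling bound is hour 13, so the security scan finishes at 13 + 5 = hour 18.
For smoke testing: the security scan (finishes hour 18); the build (finishes hour 6). Taking the maximum gives a start of hour 18, and it finishes at 18 + 2 = hour 20.
For production deploy: smoke testing (finishes hour 20); unit testing (finishes hour 10). Taking the maximum gives a start of hour 20, and it finishes at 20 + 7 = hour 27.

27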